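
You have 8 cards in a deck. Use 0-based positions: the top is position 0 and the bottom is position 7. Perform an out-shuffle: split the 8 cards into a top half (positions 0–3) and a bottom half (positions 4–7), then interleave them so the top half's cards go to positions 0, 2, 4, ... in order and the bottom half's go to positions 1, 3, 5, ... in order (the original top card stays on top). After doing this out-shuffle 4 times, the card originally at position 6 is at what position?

Track the card's position through each out-shuffle:
6 → 5 → 3 → 6 → 5

5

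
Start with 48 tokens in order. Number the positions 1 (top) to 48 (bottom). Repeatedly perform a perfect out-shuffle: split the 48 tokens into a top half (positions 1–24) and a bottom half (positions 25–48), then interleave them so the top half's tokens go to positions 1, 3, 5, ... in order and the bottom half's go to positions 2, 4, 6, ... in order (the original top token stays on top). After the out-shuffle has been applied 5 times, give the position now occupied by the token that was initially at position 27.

Track the token's position through each out-shuffle:
27 → 6 → 11 → 21 → 41 → 34

34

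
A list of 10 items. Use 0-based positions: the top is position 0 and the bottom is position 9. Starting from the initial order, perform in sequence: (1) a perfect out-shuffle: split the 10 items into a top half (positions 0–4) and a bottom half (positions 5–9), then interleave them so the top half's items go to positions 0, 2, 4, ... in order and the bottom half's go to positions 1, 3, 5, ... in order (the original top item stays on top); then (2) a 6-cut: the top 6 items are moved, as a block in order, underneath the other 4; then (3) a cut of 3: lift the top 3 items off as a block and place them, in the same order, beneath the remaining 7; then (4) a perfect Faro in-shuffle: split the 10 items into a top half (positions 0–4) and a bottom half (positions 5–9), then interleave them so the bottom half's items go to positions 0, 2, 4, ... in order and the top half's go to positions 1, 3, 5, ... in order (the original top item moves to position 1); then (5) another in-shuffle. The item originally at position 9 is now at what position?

3

Track the item from position 9 forward through each operation:
  after op 1 (out-shuffle): 9 → 9
  after op 2 (cut 6): 9 → 3
  after op 3 (cut 3): 3 → 0
  after op 4 (in-shuffle): 0 → 1
  after op 5 (in-shuffle): 1 → 3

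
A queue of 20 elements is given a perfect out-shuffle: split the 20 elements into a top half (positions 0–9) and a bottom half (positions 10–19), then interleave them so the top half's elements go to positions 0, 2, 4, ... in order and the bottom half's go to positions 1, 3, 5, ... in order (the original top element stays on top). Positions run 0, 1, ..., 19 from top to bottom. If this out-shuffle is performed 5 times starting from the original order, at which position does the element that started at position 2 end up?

Track the element's position through each out-shuffle:
2 → 4 → 8 → 16 → 13 → 7

7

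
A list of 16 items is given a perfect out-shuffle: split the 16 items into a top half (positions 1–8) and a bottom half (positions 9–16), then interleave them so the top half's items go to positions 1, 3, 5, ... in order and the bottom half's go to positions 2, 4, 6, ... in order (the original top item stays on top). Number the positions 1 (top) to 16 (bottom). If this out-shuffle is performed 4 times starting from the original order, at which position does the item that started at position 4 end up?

4

Track the item's position through each out-shuffle:
4 → 7 → 13 → 10 → 4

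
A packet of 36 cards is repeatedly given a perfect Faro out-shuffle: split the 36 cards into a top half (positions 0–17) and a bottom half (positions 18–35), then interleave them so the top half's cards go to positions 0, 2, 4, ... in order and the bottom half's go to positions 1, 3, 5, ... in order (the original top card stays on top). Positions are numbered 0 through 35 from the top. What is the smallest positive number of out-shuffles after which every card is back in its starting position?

12

The out-shuffle permutes the 36 positions with cycle lengths [1, 1, 3, 3, 4, 12, 12].
Every card is home exactly when every cycle has completed a whole number of laps, i.e. after lcm(1, 3, 4, 12) = 12 out-shuffles.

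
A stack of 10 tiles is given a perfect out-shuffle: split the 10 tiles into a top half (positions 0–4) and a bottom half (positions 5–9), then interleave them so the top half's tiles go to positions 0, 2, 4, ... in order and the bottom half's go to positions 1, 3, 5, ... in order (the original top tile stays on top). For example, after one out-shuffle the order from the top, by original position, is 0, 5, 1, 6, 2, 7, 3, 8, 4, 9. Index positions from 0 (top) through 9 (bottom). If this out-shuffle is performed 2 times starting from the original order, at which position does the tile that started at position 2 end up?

8

Track the tile's position through each out-shuffle:
2 → 4 → 8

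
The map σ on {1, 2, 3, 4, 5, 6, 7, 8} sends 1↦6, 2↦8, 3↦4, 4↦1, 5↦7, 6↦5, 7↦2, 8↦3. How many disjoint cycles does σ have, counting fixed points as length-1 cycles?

1

Cycle decomposition: (1 6 5 7 2 8 3 4).
1 cycle.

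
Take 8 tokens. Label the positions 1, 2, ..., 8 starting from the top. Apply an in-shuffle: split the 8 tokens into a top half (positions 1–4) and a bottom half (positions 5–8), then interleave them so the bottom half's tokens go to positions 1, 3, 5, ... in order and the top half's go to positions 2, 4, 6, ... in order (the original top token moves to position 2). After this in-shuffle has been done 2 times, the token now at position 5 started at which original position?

8

Work backwards from position 5, undoing one in-shuffle at a time:
5 ← 7 ← 8
So the token now at position 5 started at position 8.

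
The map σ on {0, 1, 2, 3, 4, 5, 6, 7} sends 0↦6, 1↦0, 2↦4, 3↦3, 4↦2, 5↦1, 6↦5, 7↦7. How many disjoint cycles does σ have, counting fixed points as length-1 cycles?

Cycle decomposition: (0 6 5 1) (2 4) (3) (7).
4 cycles.

4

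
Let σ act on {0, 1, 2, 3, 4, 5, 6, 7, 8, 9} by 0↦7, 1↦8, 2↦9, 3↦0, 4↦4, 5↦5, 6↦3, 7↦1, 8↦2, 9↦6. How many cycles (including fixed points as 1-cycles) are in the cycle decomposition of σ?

Cycle decomposition: (0 7 1 8 2 9 6 3) (4) (5).
3 cycles.

3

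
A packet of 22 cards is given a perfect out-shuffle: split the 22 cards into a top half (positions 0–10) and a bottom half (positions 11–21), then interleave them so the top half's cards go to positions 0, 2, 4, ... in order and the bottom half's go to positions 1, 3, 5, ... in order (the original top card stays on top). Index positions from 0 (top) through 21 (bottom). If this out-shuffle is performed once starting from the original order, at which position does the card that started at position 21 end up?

21

Position 21 is a fixed point of every out-shuffle, so the card never moves.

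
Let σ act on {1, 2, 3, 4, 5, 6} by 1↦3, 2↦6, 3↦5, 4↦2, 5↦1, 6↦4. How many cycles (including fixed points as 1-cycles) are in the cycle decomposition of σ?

2

Cycle decomposition: (1 3 5) (2 6 4).
2 cycles.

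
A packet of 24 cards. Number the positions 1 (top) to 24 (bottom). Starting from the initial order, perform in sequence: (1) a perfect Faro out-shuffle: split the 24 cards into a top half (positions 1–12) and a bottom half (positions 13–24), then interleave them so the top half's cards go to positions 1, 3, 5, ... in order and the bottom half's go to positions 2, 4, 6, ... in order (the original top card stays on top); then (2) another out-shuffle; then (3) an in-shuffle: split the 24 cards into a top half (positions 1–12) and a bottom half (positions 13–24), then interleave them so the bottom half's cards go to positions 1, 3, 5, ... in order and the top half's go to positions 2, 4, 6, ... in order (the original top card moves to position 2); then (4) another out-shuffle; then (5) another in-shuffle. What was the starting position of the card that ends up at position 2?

Undo the operations in reverse order, starting from position 2:
  undo op 5 (in-shuffle, from top half): 2 ← 1
  undo op 4 (out-shuffle, from top half): 1 ← 1
  undo op 3 (in-shuffle, from bottom half): 1 ← 13
  undo op 2 (out-shuffle, from top half): 13 ← 7
  undo op 1 (out-shuffle, from top half): 7 ← 4
So the card at position 2 came from original position 4.

4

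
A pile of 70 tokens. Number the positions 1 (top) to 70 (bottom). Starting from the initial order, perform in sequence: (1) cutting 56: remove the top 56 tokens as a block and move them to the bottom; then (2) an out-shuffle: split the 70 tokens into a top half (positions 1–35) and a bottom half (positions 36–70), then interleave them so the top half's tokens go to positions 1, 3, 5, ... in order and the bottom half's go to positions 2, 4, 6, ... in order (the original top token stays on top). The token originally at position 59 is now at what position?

Track the token from position 59 forward through each operation:
  after op 1 (cut 56): 59 → 3
  after op 2 (out-shuffle): 3 → 5

5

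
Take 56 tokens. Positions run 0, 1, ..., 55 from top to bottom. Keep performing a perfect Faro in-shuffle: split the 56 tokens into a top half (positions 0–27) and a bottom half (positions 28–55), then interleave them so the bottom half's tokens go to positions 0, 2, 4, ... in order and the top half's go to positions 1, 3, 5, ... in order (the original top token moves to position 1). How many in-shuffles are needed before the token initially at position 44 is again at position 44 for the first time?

18

Follow position 44 under repeated in-shuffles:
44 → 32 → 8 → 17 → 35 → 14 → 29 → 2 → 5 → 11 → 23 → 47 → 38 → 20 → 41 → 26 → 53 → 50 → 44
It first returns after 18 in-shuffles.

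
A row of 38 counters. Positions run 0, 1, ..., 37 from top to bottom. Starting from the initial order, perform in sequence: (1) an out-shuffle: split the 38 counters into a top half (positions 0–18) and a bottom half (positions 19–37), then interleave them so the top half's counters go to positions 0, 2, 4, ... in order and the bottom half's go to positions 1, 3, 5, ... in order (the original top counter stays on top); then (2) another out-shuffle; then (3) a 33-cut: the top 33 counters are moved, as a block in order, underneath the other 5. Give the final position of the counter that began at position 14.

24

Track the counter from position 14 forward through each operation:
  after op 1 (out-shuffle): 14 → 28
  after op 2 (out-shuffle): 28 → 19
  after op 3 (cut 33): 19 → 24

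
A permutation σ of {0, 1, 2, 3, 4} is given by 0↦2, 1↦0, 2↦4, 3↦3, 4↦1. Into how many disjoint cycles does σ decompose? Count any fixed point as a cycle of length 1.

Cycle decomposition: (0 2 4 1) (3).
2 cycles.

2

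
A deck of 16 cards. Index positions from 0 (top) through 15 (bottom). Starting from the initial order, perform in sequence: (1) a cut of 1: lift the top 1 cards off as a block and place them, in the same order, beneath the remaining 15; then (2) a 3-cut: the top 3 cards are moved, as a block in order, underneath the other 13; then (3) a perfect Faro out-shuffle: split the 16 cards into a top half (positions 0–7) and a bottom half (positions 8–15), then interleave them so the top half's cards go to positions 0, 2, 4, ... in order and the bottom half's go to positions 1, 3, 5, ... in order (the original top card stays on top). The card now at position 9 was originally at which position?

Undo the operations in reverse order, starting from position 9:
  undo op 3 (out-shuffle, from bottom half): 9 ← 12
  undo op 2 (cut 3): 12 ← 15
  undo op 1 (cut 1): 15 ← 0
So the card at position 9 came from original position 0.

0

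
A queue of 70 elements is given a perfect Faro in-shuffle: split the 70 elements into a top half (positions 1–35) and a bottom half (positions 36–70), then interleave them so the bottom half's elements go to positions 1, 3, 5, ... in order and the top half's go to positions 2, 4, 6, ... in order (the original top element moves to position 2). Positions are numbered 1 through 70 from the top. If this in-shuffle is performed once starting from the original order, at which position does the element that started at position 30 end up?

60

Track the element's position through each in-shuffle:
30 → 60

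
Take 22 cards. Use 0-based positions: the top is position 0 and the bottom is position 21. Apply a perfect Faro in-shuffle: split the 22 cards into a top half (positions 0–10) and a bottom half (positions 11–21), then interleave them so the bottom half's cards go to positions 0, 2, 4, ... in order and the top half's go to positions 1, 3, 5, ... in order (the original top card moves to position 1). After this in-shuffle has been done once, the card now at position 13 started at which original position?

Work backwards from position 13, undoing one in-shuffle at a time:
13 ← 6
So the card now at position 13 started at position 6.

6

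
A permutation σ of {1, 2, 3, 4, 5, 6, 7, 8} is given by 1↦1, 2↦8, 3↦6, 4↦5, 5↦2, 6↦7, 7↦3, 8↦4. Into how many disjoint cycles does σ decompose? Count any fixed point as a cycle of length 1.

3

Cycle decomposition: (1) (2 8 4 5) (3 6 7).
3 cycles.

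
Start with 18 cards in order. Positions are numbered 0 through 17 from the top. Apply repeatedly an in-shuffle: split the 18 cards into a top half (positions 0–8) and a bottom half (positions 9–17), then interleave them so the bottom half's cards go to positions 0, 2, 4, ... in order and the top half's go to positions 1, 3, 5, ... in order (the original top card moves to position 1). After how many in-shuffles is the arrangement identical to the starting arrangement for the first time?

18

The in-shuffle permutes the 18 positions with cycle lengths [18].
Every card is home exactly when every cycle has completed a whole number of laps, i.e. after lcm(18) = 18 in-shuffles.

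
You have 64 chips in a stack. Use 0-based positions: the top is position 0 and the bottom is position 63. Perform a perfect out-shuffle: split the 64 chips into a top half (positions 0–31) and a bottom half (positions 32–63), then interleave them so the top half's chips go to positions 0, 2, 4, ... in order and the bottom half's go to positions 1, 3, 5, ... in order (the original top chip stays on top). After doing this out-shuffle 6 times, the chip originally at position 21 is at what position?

21

Track the chip's position through each out-shuffle:
21 → 42 → 21 → 42 → 21 → 42 → 21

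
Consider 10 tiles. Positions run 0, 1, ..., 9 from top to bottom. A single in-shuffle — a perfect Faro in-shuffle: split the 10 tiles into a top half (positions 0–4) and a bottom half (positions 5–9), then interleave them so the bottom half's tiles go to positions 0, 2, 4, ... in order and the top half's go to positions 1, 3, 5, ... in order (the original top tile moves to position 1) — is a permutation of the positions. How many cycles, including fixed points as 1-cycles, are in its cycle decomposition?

1

Trace each unvisited position around until it returns:
(0 1 3 7 4 9 8 6 2 5)
1 cycle in total.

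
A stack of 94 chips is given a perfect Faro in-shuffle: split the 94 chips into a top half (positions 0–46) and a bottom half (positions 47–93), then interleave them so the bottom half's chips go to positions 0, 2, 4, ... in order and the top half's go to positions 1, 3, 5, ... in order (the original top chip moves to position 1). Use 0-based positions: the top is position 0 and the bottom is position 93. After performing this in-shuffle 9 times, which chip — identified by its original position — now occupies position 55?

57

Work backwards from position 55, undoing one in-shuffle at a time:
55 ← 27 ← 13 ← 6 ← 50 ← 72 ← 83 ← 41 ← 20 ← 57
So the chip now at position 55 started at position 57.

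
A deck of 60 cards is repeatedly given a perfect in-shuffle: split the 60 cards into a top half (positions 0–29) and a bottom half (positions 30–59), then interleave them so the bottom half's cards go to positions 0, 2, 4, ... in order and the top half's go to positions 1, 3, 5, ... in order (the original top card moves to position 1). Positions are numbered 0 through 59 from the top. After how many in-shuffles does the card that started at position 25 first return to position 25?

60

Follow position 25 under repeated in-shuffles:
25 → 51 → 42 → 24 → 49 → 38 → 16 → 33 → ... → 25 (length 60)
It first returns after 60 in-shuffles.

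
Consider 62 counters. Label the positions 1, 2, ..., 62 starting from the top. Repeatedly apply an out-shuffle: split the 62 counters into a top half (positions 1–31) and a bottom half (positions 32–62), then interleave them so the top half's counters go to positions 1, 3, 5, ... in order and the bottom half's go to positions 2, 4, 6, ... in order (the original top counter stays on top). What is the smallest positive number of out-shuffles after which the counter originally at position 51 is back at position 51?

Follow position 51 under repeated out-shuffles:
51 → 40 → 18 → 35 → 8 → 15 → 29 → 57 → ... → 51 (length 60)
It first returns after 60 out-shuffles.

60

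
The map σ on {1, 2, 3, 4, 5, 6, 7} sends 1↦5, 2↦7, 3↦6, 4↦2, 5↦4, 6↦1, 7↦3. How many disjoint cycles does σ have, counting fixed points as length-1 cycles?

Cycle decomposition: (1 5 4 2 7 3 6).
1 cycle.

1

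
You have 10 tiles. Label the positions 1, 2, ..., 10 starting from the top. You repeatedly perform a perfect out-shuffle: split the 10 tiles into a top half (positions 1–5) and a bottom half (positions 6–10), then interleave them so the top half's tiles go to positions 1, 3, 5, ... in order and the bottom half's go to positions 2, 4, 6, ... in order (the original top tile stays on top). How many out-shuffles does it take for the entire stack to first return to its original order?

6

The out-shuffle permutes the 10 positions with cycle lengths [1, 1, 2, 6].
Every tile is home exactly when every cycle has completed a whole number of laps, i.e. after lcm(1, 2, 6) = 6 out-shuffles.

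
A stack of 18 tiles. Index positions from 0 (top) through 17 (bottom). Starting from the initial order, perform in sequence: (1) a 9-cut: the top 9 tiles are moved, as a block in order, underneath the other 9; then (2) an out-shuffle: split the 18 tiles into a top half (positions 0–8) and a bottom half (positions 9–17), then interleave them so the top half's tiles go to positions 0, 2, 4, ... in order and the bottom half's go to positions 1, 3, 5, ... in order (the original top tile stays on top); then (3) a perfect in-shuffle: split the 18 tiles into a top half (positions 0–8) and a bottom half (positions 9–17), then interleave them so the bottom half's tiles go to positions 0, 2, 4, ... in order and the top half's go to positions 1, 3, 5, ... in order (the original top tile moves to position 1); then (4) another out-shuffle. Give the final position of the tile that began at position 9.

Track the tile from position 9 forward through each operation:
  after op 1 (cut 9): 9 → 0
  after op 2 (out-shuffle): 0 → 0
  after op 3 (in-shuffle): 0 → 1
  after op 4 (out-shuffle): 1 → 2

2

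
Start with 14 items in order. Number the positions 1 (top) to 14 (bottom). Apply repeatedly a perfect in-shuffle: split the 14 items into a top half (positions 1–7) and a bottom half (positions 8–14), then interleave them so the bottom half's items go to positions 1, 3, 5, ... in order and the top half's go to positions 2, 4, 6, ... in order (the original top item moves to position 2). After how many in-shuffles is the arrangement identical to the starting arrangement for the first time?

The in-shuffle permutes the 14 positions with cycle lengths [2, 4, 4, 4].
Every item is home exactly when every cycle has completed a whole number of laps, i.e. after lcm(2, 4) = 4 in-shuffles.

4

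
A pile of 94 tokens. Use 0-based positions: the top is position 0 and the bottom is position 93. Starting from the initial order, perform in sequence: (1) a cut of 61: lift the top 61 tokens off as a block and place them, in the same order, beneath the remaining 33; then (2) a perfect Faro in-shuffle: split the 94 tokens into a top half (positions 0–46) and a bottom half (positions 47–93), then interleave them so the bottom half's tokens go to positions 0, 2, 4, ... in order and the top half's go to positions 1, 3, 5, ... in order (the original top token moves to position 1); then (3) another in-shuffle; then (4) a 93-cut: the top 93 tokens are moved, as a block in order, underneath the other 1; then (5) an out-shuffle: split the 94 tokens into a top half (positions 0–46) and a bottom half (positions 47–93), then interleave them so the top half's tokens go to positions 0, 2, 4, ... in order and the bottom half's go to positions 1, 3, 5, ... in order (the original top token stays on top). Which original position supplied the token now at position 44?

19

Undo the operations in reverse order, starting from position 44:
  undo op 5 (out-shuffle, from top half): 44 ← 22
  undo op 4 (cut 93): 22 ← 21
  undo op 3 (in-shuffle, from top half): 21 ← 10
  undo op 2 (in-shuffle, from bottom half): 10 ← 52
  undo op 1 (cut 61): 52 ← 19
So the token at position 44 came from original position 19.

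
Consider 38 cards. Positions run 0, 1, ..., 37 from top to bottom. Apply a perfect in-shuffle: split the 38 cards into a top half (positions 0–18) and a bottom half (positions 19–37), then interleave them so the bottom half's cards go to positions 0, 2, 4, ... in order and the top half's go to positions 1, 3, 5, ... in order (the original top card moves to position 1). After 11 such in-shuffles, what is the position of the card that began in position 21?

Track the card's position through each in-shuffle:
21 → 4 → 9 → 19 → 0 → 1 → 3 → 7 → 15 → 31 → 24 → 10

10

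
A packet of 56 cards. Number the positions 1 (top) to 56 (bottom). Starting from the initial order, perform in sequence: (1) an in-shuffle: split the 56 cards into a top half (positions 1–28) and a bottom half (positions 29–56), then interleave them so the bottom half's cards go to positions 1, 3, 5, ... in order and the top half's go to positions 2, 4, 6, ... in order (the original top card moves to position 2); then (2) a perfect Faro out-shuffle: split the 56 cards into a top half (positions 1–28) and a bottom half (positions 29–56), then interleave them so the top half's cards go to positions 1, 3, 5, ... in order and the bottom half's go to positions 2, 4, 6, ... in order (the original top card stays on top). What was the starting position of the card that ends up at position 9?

31

Undo the operations in reverse order, starting from position 9:
  undo op 2 (out-shuffle, from top half): 9 ← 5
  undo op 1 (in-shuffle, from bottom half): 5 ← 31
So the card at position 9 came from original position 31.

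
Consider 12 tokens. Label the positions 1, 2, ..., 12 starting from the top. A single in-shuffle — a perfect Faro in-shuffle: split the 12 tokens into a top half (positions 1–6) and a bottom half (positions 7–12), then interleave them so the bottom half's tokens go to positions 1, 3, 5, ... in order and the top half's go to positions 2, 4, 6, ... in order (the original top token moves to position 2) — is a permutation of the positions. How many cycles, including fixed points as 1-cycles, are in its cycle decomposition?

1

Trace each unvisited position around until it returns:
(1 2 4 8 3 6 ... len 12)
1 cycle in total.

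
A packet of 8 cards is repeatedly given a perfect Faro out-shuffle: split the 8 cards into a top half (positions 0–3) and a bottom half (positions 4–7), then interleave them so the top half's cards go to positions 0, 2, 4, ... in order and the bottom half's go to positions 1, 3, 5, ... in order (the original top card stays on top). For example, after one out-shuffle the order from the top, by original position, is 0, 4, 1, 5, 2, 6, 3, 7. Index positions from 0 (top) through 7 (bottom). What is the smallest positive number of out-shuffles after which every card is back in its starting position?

3

The out-shuffle permutes the 8 positions with cycle lengths [1, 1, 3, 3].
Every card is home exactly when every cycle has completed a whole number of laps, i.e. after lcm(1, 3) = 3 out-shuffles.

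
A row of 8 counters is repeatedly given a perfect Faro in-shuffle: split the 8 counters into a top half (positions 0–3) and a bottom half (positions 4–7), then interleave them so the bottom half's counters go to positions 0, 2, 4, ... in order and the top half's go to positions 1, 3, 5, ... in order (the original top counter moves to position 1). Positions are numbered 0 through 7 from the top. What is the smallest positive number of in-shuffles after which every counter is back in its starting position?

The in-shuffle permutes the 8 positions with cycle lengths [2, 6].
Every counter is home exactly when every cycle has completed a whole number of laps, i.e. after lcm(2, 6) = 6 in-shuffles.

6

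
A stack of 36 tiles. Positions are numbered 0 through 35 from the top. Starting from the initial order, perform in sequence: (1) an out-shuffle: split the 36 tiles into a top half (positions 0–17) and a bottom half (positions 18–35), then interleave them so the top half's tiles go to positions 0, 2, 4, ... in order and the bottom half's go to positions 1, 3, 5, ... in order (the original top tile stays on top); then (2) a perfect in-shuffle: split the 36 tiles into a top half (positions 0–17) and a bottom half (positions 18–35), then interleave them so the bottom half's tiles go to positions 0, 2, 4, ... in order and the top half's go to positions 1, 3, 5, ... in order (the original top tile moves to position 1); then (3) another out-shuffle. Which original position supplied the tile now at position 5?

14

Undo the operations in reverse order, starting from position 5:
  undo op 3 (out-shuffle, from bottom half): 5 ← 20
  undo op 2 (in-shuffle, from bottom half): 20 ← 28
  undo op 1 (out-shuffle, from top half): 28 ← 14
So the tile at position 5 came from original position 14.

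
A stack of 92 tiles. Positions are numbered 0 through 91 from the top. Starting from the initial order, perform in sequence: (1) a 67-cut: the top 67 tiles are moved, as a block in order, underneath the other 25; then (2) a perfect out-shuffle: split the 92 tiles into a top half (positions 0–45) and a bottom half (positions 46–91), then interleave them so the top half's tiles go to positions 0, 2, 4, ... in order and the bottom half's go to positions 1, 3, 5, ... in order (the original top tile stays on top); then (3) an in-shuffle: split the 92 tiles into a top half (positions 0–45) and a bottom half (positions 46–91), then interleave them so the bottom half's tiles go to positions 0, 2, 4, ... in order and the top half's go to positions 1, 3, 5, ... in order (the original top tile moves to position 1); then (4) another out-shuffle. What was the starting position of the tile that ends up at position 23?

Undo the operations in reverse order, starting from position 23:
  undo op 4 (out-shuffle, from bottom half): 23 ← 57
  undo op 3 (in-shuffle, from top half): 57 ← 28
  undo op 2 (out-shuffle, from top half): 28 ← 14
  undo op 1 (cut 67): 14 ← 81
So the tile at position 23 came from original position 81.

81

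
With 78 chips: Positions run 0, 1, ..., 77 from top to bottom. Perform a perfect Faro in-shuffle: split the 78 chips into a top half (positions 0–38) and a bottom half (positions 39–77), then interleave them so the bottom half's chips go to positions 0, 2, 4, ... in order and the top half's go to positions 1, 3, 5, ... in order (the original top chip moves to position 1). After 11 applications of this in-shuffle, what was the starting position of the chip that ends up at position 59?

Work backwards from position 59, undoing one in-shuffle at a time:
59 ← 29 ← 14 ← 46 ← 62 ← 70 ← 74 ← 76 ← 77 ← 38 ← 58 ← 68
So the chip now at position 59 started at position 68.

68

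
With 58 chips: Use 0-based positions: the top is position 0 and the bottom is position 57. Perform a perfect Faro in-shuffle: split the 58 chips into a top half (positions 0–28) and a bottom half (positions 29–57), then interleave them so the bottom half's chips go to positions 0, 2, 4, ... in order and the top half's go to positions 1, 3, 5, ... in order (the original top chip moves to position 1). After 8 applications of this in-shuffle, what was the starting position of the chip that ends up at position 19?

Work backwards from position 19, undoing one in-shuffle at a time:
19 ← 9 ← 4 ← 31 ← 15 ← 7 ← 3 ← 1 ← 0
So the chip now at position 19 started at position 0.

0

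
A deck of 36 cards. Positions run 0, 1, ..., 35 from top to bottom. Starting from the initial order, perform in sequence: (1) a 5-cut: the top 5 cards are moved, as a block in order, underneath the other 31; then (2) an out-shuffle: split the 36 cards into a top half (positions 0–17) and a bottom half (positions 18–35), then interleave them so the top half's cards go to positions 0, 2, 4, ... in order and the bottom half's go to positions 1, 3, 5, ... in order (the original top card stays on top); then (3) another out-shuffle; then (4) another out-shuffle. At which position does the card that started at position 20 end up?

15

Track the card from position 20 forward through each operation:
  after op 1 (cut 5): 20 → 15
  after op 2 (out-shuffle): 15 → 30
  after op 3 (out-shuffle): 30 → 25
  after op 4 (out-shuffle): 25 → 15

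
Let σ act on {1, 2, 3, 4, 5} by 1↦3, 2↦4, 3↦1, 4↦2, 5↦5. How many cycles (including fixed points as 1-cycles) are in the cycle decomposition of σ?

Cycle decomposition: (1 3) (2 4) (5).
3 cycles.

3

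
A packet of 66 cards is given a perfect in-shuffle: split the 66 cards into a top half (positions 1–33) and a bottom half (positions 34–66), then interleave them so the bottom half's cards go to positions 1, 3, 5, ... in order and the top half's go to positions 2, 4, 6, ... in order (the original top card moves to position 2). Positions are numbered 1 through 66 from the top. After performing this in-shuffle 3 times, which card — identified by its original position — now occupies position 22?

Work backwards from position 22, undoing one in-shuffle at a time:
22 ← 11 ← 39 ← 53
So the card now at position 22 started at position 53.

53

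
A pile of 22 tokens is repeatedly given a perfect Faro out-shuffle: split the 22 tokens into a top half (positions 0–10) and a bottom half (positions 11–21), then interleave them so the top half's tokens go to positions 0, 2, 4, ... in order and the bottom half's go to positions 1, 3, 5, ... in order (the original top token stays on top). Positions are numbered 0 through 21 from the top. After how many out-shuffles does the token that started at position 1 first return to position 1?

6

Follow position 1 under repeated out-shuffles:
1 → 2 → 4 → 8 → 16 → 11 → 1
It first returns after 6 out-shuffles.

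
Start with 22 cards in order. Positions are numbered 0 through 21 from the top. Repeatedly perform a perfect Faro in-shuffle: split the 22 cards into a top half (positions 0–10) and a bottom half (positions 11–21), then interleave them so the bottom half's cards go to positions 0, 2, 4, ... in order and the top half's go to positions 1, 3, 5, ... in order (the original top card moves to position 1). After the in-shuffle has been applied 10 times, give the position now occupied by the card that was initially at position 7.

3

Track the card's position through each in-shuffle:
7 → 15 → 8 → 17 → 12 → 2 → 5 → 11 → 0 → 1 → 3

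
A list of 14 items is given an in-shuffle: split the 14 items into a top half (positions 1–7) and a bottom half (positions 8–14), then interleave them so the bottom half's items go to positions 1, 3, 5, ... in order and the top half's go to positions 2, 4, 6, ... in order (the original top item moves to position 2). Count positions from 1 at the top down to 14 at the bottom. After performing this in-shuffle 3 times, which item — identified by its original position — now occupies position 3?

Work backwards from position 3, undoing one in-shuffle at a time:
3 ← 9 ← 12 ← 6
So the item now at position 3 started at position 6.

6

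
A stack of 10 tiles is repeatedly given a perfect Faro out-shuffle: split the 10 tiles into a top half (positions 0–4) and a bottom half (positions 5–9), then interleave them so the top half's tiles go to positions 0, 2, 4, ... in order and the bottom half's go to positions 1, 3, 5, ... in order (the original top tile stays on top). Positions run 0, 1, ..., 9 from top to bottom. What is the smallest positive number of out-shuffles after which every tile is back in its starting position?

The out-shuffle permutes the 10 positions with cycle lengths [1, 1, 2, 6].
Every tile is home exactly when every cycle has completed a whole number of laps, i.e. after lcm(1, 2, 6) = 6 out-shuffles.

6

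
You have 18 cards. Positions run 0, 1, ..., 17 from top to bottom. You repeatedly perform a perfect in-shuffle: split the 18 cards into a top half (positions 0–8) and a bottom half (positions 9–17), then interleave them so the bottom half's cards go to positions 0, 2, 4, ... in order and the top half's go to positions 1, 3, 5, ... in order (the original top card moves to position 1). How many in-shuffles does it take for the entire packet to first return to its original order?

18

The in-shuffle permutes the 18 positions with cycle lengths [18].
Every card is home exactly when every cycle has completed a whole number of laps, i.e. after lcm(18) = 18 in-shuffles.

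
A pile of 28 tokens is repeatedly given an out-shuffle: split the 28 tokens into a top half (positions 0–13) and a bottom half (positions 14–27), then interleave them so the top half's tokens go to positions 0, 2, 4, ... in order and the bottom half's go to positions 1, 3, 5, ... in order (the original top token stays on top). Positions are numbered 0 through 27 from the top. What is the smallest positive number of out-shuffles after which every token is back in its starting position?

18

The out-shuffle permutes the 28 positions with cycle lengths [1, 1, 2, 6, 18].
Every token is home exactly when every cycle has completed a whole number of laps, i.e. after lcm(1, 2, 6, 18) = 18 out-shuffles.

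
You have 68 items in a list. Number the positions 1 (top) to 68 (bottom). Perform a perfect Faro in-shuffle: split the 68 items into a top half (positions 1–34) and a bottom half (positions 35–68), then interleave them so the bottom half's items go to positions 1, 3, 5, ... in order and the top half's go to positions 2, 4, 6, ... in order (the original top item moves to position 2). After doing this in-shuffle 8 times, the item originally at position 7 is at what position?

Track the item's position through each in-shuffle:
7 → 14 → 28 → 56 → 43 → 17 → 34 → 68 → 67

67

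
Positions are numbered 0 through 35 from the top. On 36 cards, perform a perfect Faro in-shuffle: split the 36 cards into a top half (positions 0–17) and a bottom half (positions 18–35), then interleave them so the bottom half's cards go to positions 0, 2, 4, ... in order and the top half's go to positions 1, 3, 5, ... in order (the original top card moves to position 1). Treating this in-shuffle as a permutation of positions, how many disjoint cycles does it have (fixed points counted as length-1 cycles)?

Trace each unvisited position around until it returns:
(0 1 3 7 15 31 ... len 36)
1 cycle in total.

1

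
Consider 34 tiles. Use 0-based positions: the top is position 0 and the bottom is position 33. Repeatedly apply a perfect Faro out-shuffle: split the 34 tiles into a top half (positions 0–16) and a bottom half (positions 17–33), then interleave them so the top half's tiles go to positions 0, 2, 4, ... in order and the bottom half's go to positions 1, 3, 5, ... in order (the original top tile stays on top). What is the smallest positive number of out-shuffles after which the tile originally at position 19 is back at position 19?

Follow position 19 under repeated out-shuffles:
19 → 5 → 10 → 20 → 7 → 14 → 28 → 23 → 13 → 26 → 19
It first returns after 10 out-shuffles.

10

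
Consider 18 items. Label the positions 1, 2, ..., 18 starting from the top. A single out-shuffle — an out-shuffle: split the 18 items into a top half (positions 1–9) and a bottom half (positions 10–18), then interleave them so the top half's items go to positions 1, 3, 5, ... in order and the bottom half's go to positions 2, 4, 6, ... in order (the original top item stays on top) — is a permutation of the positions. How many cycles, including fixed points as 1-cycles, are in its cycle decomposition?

4

Trace each unvisited position around until it returns:
(1) (2 3 5 9 17 16 14 10) (4 7 13 8 15 12 6 11) (18)
4 cycles in total.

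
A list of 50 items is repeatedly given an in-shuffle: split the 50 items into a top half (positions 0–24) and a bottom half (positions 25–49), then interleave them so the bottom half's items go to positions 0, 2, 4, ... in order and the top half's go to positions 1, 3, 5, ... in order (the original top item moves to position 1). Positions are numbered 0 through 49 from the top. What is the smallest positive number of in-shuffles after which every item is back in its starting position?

8

The in-shuffle permutes the 50 positions with cycle lengths [2, 8, 8, 8, 8, 8, 8].
Every item is home exactly when every cycle has completed a whole number of laps, i.e. after lcm(2, 8) = 8 in-shuffles.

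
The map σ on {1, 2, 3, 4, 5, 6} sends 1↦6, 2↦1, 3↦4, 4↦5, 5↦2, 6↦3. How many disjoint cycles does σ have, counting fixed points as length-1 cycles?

Cycle decomposition: (1 6 3 4 5 2).
1 cycle.

1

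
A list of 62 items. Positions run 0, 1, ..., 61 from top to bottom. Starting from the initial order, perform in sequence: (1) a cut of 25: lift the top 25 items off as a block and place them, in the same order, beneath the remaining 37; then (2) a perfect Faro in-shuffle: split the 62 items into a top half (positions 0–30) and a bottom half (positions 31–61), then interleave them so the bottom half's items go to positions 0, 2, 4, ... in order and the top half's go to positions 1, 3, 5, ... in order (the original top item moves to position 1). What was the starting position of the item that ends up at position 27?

Undo the operations in reverse order, starting from position 27:
  undo op 2 (in-shuffle, from top half): 27 ← 13
  undo op 1 (cut 25): 13 ← 38
So the item at position 27 came from original position 38.

38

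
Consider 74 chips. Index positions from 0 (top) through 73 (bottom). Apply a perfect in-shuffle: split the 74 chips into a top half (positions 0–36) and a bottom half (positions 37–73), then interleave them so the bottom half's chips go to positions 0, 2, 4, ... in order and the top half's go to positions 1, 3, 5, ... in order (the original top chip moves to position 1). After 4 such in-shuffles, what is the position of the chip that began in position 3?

63

Track the chip's position through each in-shuffle:
3 → 7 → 15 → 31 → 63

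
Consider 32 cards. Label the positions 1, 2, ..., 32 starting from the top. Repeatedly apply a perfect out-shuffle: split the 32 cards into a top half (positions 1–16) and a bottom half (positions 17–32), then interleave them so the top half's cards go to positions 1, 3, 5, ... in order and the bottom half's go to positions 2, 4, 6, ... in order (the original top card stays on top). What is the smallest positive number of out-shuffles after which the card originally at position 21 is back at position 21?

Follow position 21 under repeated out-shuffles:
21 → 10 → 19 → 6 → 11 → 21
It first returns after 5 out-shuffles.

5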